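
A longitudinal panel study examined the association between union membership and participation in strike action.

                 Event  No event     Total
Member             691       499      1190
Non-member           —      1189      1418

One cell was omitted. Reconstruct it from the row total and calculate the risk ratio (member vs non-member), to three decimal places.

The missing cell is in the unexposed row: 1418 − 1189 = 229.
So a = 691, b = 499, c = 229, d = 1189.
RR = [a/(a+b)] / [c/(c+d)] = (691/1190) / (229/1418) = 0.58067/0.16150 = 3.59560

3.596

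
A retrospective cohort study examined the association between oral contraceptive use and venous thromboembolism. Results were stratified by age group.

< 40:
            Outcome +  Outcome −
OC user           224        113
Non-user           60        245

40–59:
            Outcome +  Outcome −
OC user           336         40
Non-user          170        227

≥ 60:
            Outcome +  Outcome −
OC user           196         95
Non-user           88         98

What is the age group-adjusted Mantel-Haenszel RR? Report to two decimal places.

RR_MH = Σ(aᵢ·n₀ᵢ/nᵢ) / Σ(cᵢ·n₁ᵢ/nᵢ), with n₁ᵢ = aᵢ+bᵢ (exposed), n₀ᵢ = cᵢ+dᵢ (unexposed), nᵢ = n₁ᵢ+n₀ᵢ.
Stratum 1 (< 40): n₁ = 337, n₀ = 305, n = 642; a·n₀/n = 224·305/642 = 106.4174; c·n₁/n = 60·337/642 = 31.4953
Stratum 2 (40–59): n₁ = 376, n₀ = 397, n = 773; a·n₀/n = 336·397/773 = 172.5640; c·n₁/n = 170·376/773 = 82.6908
Stratum 3 (≥ 60): n₁ = 291, n₀ = 186, n = 477; a·n₀/n = 196·186/477 = 76.4277; c·n₁/n = 88·291/477 = 53.6855
RR_MH = (106.4174 + 172.5640 + 76.4277) / (31.4953 + 82.6908 + 53.6855) = 355.4092 / 167.8717 = 2.11715

2.12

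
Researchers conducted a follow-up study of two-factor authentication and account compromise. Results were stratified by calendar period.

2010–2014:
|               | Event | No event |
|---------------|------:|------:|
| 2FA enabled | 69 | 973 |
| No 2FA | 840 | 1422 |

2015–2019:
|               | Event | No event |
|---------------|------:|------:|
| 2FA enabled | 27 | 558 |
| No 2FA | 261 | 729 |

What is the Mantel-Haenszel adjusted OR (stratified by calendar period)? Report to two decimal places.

0.12

OR_MH = Σ(aᵢdᵢ/nᵢ) / Σ(bᵢcᵢ/nᵢ), where nᵢ is the stratum total.
Stratum 1 (2010–2014): n = 3304; a·d/n = 69·1422/3304 = 29.6967; b·c/n = 973·840/3304 = 247.3729
Stratum 2 (2015–2019): n = 1575; a·d/n = 27·729/1575 = 12.4971; b·c/n = 558·261/1575 = 92.4686
OR_MH = (29.6967 + 12.4971) / (247.3729 + 92.4686) = 42.1939 / 339.8415 = 0.12416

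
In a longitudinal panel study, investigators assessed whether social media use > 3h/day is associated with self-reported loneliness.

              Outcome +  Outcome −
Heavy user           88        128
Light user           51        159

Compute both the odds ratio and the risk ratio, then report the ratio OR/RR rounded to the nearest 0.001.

1.278

Cells: a = 88, b = 128, c = 51, d = 159.
OR = (88·159)/(128·51) = 13992/6528 = 2.14338
Risk in exposed = 88/216 = 0.40741; risk in unexposed = 51/210 = 0.24286; RR = 1.67756
OR/RR = 2.14338 / 1.67756 = 1.27768
The outcome is not rare, so the OR lies further from 1 than the RR.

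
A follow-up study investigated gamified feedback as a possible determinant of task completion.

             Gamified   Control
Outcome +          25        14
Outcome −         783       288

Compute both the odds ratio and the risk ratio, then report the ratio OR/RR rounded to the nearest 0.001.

Reading the table with exposure as columns: a = 25 (Gamified, case), b = 783 (Gamified, non-case), c = 14 (Control, case), d = 288.
OR = (25·288)/(783·14) = 7200/10962 = 0.65681
Risk in exposed = 25/808 = 0.03094; risk in unexposed = 14/302 = 0.04636; RR = 0.66743
OR/RR = 0.65681 / 0.66743 = 0.98409
The outcome is rare in both groups, so OR ≈ RR (ratio near 1).

0.984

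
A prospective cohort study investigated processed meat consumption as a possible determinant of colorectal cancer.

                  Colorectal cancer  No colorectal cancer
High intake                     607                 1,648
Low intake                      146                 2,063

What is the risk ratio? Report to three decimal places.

Cells: a = 607, b = 1648, c = 146, d = 2063.
Risk in exposed = 607/2255 = 0.26918; risk in unexposed = 146/2209 = 0.06609.
RR = 0.26918 / 0.06609 = 4.07272
The risk among the exposed is 4.07 times that among the unexposed.

4.073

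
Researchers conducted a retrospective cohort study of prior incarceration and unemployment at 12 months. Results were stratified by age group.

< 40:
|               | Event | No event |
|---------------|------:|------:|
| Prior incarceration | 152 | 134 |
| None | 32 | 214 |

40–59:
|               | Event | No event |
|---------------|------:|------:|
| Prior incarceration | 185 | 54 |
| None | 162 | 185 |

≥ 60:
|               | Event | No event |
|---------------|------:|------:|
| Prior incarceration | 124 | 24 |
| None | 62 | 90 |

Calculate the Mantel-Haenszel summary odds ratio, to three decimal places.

5.608

OR_MH = Σ(aᵢdᵢ/nᵢ) / Σ(bᵢcᵢ/nᵢ), where nᵢ is the stratum total.
Stratum 1 (< 40): n = 532; a·d/n = 152·214/532 = 61.1429; b·c/n = 134·32/532 = 8.0602
Stratum 2 (40–59): n = 586; a·d/n = 185·185/586 = 58.4044; b·c/n = 54·162/586 = 14.9283
Stratum 3 (≥ 60): n = 300; a·d/n = 124·90/300 = 37.2000; b·c/n = 24·62/300 = 4.9600
OR_MH = (61.1429 + 58.4044 + 37.2000) / (8.0602 + 14.9283 + 4.9600) = 156.7473 / 27.9485 = 5.60844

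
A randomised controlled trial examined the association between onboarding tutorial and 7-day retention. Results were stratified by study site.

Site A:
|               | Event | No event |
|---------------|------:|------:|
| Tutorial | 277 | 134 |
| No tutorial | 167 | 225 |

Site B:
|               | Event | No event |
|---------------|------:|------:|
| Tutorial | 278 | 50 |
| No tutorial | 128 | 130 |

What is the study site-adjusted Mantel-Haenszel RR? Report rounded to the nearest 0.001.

1.640

RR_MH = Σ(aᵢ·n₀ᵢ/nᵢ) / Σ(cᵢ·n₁ᵢ/nᵢ), with n₁ᵢ = aᵢ+bᵢ (exposed), n₀ᵢ = cᵢ+dᵢ (unexposed), nᵢ = n₁ᵢ+n₀ᵢ.
Stratum 1 (Site A): n₁ = 411, n₀ = 392, n = 803; a·n₀/n = 277·392/803 = 135.2229; c·n₁/n = 167·411/803 = 85.4757
Stratum 2 (Site B): n₁ = 328, n₀ = 258, n = 586; a·n₀/n = 278·258/586 = 122.3959; c·n₁/n = 128·328/586 = 71.6451
RR_MH = (135.2229 + 122.3959) / (85.4757 + 71.6451) = 257.6188 / 157.1208 = 1.63962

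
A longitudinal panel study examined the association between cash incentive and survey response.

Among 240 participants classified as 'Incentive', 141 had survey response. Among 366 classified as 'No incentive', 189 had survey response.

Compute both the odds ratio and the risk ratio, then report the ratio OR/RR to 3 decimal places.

From the description: a = 141, b = 99, c = 189, d = 177.
OR = (141·177)/(99·189) = 24957/18711 = 1.33381
Risk in exposed = 141/240 = 0.58750; risk in unexposed = 189/366 = 0.51639; RR = 1.13770
OR/RR = 1.33381 / 1.13770 = 1.17238
The outcome is not rare, so the OR lies further from 1 than the RR.

1.172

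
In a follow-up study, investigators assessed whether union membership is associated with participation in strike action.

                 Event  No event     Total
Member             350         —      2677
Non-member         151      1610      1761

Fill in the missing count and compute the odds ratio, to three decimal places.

1.604

The missing cell is in the exposed row: 2677 − 350 = 2327.
So a = 350, b = 2327, c = 151, d = 1610.
OR = (a·d)/(b·c) = (350 × 1610) / (2327 × 151) = 563500 / 351377 = 1.60369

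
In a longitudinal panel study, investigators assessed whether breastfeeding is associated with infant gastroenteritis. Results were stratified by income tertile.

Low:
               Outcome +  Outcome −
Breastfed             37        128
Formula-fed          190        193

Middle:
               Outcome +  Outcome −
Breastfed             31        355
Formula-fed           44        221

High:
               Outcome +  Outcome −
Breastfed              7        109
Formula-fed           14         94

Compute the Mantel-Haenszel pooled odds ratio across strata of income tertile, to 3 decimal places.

0.352

OR_MH = Σ(aᵢdᵢ/nᵢ) / Σ(bᵢcᵢ/nᵢ), where nᵢ is the stratum total.
Stratum 1 (Low): n = 548; a·d/n = 37·193/548 = 13.0310; b·c/n = 128·190/548 = 44.3796
Stratum 2 (Middle): n = 651; a·d/n = 31·221/651 = 10.5238; b·c/n = 355·44/651 = 23.9939
Stratum 3 (High): n = 224; a·d/n = 7·94/224 = 2.9375; b·c/n = 109·14/224 = 6.8125
OR_MH = (13.0310 + 10.5238 + 2.9375) / (44.3796 + 23.9939 + 6.8125) = 26.4923 / 75.1859 = 0.35236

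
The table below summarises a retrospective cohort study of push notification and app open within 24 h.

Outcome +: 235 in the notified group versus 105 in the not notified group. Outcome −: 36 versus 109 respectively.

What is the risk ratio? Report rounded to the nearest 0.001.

1.767

From the description: a = 235, b = 36, c = 105, d = 109.
Risk in exposed = 235/271 = 0.86716; risk in unexposed = 105/214 = 0.49065.
RR = 0.86716 / 0.49065 = 1.76735
The risk among the exposed is 1.77 times that among the unexposed.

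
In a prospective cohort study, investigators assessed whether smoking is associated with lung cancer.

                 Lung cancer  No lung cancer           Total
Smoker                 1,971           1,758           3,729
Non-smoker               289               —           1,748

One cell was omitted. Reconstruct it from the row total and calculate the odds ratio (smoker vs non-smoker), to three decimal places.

The missing cell is in the unexposed row: 1748 − 289 = 1459.
So a = 1971, b = 1758, c = 289, d = 1459.
OR = (a·d)/(b·c) = (1971 × 1459) / (1758 × 289) = 2875689 / 508062 = 5.66011

5.660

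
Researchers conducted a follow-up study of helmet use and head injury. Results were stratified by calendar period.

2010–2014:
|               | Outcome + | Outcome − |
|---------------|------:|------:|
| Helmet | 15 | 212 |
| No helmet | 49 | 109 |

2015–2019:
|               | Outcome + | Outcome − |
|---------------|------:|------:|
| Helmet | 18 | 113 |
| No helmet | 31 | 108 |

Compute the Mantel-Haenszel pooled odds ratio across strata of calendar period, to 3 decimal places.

0.286

OR_MH = Σ(aᵢdᵢ/nᵢ) / Σ(bᵢcᵢ/nᵢ), where nᵢ is the stratum total.
Stratum 1 (2010–2014): n = 385; a·d/n = 15·109/385 = 4.2468; b·c/n = 212·49/385 = 26.9818
Stratum 2 (2015–2019): n = 270; a·d/n = 18·108/270 = 7.2000; b·c/n = 113·31/270 = 12.9741
OR_MH = (4.2468 + 7.2000) / (26.9818 + 12.9741) = 11.4468 / 39.9559 = 0.28648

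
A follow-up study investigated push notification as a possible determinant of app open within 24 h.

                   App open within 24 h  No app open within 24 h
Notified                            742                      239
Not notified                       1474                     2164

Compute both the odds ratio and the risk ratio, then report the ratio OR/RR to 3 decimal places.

2.442

Cells: a = 742, b = 239, c = 1474, d = 2164.
OR = (742·2164)/(239·1474) = 1605688/352286 = 4.55791
Risk in exposed = 742/981 = 0.75637; risk in unexposed = 1474/3638 = 0.40517; RR = 1.86681
OR/RR = 4.55791 / 1.86681 = 2.44155
The outcome is not rare, so the OR lies further from 1 than the RR.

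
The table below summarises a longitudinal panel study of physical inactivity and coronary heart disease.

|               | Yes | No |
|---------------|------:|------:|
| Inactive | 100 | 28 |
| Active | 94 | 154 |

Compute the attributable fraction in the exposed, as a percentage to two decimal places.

51.48

Cells: a = 100, b = 28, c = 94, d = 154.
Risk in exposed = 100/128 = 0.78125; risk in unexposed = 94/248 = 0.37903.
RR = 0.78125/0.37903 = 2.06117
AR% = (RR − 1)/RR × 100 = (2.06117 − 1)/2.06117 × 100 = 51.4839%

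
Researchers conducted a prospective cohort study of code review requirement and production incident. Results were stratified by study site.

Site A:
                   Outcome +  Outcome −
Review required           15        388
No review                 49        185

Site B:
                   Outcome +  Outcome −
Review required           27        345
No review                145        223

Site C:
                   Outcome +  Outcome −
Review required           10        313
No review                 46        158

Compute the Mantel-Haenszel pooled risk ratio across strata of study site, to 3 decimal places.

0.173

RR_MH = Σ(aᵢ·n₀ᵢ/nᵢ) / Σ(cᵢ·n₁ᵢ/nᵢ), with n₁ᵢ = aᵢ+bᵢ (exposed), n₀ᵢ = cᵢ+dᵢ (unexposed), nᵢ = n₁ᵢ+n₀ᵢ.
Stratum 1 (Site A): n₁ = 403, n₀ = 234, n = 637; a·n₀/n = 15·234/637 = 5.5102; c·n₁/n = 49·403/637 = 31.0000
Stratum 2 (Site B): n₁ = 372, n₀ = 368, n = 740; a·n₀/n = 27·368/740 = 13.4270; c·n₁/n = 145·372/740 = 72.8919
Stratum 3 (Site C): n₁ = 323, n₀ = 204, n = 527; a·n₀/n = 10·204/527 = 3.8710; c·n₁/n = 46·323/527 = 28.1935
RR_MH = (5.5102 + 13.4270 + 3.8710) / (31.0000 + 72.8919 + 28.1935) = 22.8082 / 132.0854 = 0.17268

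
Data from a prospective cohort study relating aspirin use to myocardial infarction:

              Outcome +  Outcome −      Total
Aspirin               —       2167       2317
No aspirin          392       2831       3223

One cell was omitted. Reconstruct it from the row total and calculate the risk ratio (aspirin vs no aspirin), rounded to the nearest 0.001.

0.532

The missing cell is in the exposed row: 2317 − 2167 = 150.
So a = 150, b = 2167, c = 392, d = 2831.
RR = [a/(a+b)] / [c/(c+d)] = (150/2317) / (392/3223) = 0.06474/0.12163 = 0.53228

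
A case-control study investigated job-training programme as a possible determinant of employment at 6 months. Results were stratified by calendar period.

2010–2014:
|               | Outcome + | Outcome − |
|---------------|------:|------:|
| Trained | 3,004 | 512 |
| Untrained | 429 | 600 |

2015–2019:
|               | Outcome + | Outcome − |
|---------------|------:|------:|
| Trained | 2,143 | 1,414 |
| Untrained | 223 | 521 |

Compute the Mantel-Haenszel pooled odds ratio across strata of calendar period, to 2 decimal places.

5.39

OR_MH = Σ(aᵢdᵢ/nᵢ) / Σ(bᵢcᵢ/nᵢ), where nᵢ is the stratum total.
Stratum 1 (2010–2014): n = 4545; a·d/n = 3004·600/4545 = 396.5677; b·c/n = 512·429/4545 = 48.3274
Stratum 2 (2015–2019): n = 4301; a·d/n = 2143·521/4301 = 259.5915; b·c/n = 1414·223/4301 = 73.3136
OR_MH = (396.5677 + 259.5915) / (48.3274 + 73.3136) = 656.1591 / 121.6410 = 5.39423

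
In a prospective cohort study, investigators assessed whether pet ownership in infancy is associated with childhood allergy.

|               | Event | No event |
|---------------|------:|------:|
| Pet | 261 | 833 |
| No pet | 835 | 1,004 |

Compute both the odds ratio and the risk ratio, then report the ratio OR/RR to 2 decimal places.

0.72

Cells: a = 261, b = 833, c = 835, d = 1004.
OR = (261·1004)/(833·835) = 262044/695555 = 0.37674
Risk in exposed = 261/1094 = 0.23857; risk in unexposed = 835/1839 = 0.45405; RR = 0.52543
OR/RR = 0.37674 / 0.52543 = 0.71701
The outcome is not rare, so the OR lies further from 1 than the RR.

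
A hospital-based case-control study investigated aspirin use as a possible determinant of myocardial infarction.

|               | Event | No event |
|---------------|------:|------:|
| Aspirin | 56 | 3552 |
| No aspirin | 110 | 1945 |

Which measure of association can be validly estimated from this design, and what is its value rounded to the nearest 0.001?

Cells: a = 56, b = 3552, c = 110, d = 1945.
This is a hospital-based case-control study: participants were sampled on outcome status, so risks in the source population cannot be estimated directly — relative risk is not valid here. The odds ratio is the appropriate measure.
OR = (a·d)/(b·c) = (56 × 1945) / (3552 × 110) = 108920 / 390720 = 0.27877

0.279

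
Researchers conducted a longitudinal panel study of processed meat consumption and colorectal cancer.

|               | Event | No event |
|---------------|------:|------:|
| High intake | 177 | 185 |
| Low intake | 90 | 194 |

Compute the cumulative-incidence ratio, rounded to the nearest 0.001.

1.543

Cells: a = 177, b = 185, c = 90, d = 194.
Risk in exposed = 177/362 = 0.48895; risk in unexposed = 90/284 = 0.31690.
RR = 0.48895 / 0.31690 = 1.54291
The risk among the exposed is 1.54 times that among the unexposed.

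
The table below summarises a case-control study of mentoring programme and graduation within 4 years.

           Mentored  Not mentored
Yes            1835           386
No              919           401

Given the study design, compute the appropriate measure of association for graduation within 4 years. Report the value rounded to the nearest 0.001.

Reading the table with exposure as columns: a = 1835 (Mentored, case), b = 919 (Mentored, non-case), c = 386 (Not mentored, case), d = 401.
This is a case-control study: participants were sampled on outcome status, so risks in the source population cannot be estimated directly — relative risk is not valid here. The odds ratio is the appropriate measure.
OR = (a·d)/(b·c) = (1835 × 401) / (919 × 386) = 735835 / 354734 = 2.07433

2.074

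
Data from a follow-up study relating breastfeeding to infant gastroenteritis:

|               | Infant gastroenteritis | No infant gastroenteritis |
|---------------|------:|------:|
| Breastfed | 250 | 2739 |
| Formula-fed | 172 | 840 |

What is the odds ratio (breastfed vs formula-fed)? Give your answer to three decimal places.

0.446

Cells: a = 250, b = 2739, c = 172, d = 840.
OR = (a·d)/(b·c) = (250 × 840) / (2739 × 172) = 210000 / 471108 = 0.44576
Exposure is associated with lower odds of infant gastroenteritis (OR = 0.45 < 1).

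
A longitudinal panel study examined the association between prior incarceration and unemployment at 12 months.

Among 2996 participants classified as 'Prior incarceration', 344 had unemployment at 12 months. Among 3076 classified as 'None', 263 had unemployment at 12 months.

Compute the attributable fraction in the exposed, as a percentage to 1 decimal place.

From the description: a = 344, b = 2652, c = 263, d = 2813.
Risk in exposed = 344/2996 = 0.11482; risk in unexposed = 263/3076 = 0.08550.
RR = 0.11482/0.08550 = 1.34291
AR% = (RR − 1)/RR × 100 = (1.34291 − 1)/1.34291 × 100 = 25.5349%

25.5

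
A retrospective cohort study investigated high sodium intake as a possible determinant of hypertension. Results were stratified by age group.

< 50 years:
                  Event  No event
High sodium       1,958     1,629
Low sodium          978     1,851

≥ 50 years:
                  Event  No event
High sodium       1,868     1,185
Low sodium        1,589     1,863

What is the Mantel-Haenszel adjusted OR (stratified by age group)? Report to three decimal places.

OR_MH = Σ(aᵢdᵢ/nᵢ) / Σ(bᵢcᵢ/nᵢ), where nᵢ is the stratum total.
Stratum 1 (< 50 years): n = 6416; a·d/n = 1958·1851/6416 = 564.8781; b·c/n = 1629·978/6416 = 248.3108
Stratum 2 (≥ 50 years): n = 6505; a·d/n = 1868·1863/6505 = 534.9860; b·c/n = 1185·1589/6505 = 289.4643
OR_MH = (564.8781 + 534.9860) / (248.3108 + 289.4643) = 1099.8641 / 537.7750 = 2.04521

2.045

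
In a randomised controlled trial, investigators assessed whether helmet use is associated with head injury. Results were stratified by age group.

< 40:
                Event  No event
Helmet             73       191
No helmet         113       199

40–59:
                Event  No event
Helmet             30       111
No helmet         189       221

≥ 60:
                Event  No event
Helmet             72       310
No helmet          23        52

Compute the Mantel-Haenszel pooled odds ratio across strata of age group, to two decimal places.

0.50

OR_MH = Σ(aᵢdᵢ/nᵢ) / Σ(bᵢcᵢ/nᵢ), where nᵢ is the stratum total.
Stratum 1 (< 40): n = 576; a·d/n = 73·199/576 = 25.2205; b·c/n = 191·113/576 = 37.4705
Stratum 2 (40–59): n = 551; a·d/n = 30·221/551 = 12.0327; b·c/n = 111·189/551 = 38.0744
Stratum 3 (≥ 60): n = 457; a·d/n = 72·52/457 = 8.1926; b·c/n = 310·23/457 = 15.6018
OR_MH = (25.2205 + 12.0327 + 8.1926) / (37.4705 + 38.0744 + 15.6018) = 45.4457 / 91.1466 = 0.49860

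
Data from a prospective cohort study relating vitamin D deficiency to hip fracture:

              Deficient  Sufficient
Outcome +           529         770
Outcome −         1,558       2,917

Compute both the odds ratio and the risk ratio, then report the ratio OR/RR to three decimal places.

Reading the table with exposure as columns: a = 529 (Deficient, case), b = 1558 (Deficient, non-case), c = 770 (Sufficient, case), d = 2917.
OR = (529·2917)/(1558·770) = 1543093/1199660 = 1.28628
Risk in exposed = 529/2087 = 0.25347; risk in unexposed = 770/3687 = 0.20884; RR = 1.21371
OR/RR = 1.28628 / 1.21371 = 1.05979
The outcome is not rare, so the OR lies further from 1 than the RR.

1.060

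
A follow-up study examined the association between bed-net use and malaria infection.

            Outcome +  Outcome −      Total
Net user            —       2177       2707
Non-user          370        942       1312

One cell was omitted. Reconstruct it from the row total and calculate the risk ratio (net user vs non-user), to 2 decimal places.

The missing cell is in the exposed row: 2707 − 2177 = 530.
So a = 530, b = 2177, c = 370, d = 942.
RR = [a/(a+b)] / [c/(c+d)] = (530/2707) / (370/1312) = 0.19579/0.28201 = 0.69426

0.69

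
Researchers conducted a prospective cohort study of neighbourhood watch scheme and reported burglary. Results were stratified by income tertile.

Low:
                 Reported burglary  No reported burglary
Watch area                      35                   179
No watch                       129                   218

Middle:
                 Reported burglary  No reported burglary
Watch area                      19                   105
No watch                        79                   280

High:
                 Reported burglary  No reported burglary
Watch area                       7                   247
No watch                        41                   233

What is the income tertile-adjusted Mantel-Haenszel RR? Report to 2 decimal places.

RR_MH = Σ(aᵢ·n₀ᵢ/nᵢ) / Σ(cᵢ·n₁ᵢ/nᵢ), with n₁ᵢ = aᵢ+bᵢ (exposed), n₀ᵢ = cᵢ+dᵢ (unexposed), nᵢ = n₁ᵢ+n₀ᵢ.
Stratum 1 (Low): n₁ = 214, n₀ = 347, n = 561; a·n₀/n = 35·347/561 = 21.6488; c·n₁/n = 129·214/561 = 49.2086
Stratum 2 (Middle): n₁ = 124, n₀ = 359, n = 483; a·n₀/n = 19·359/483 = 14.1222; c·n₁/n = 79·124/483 = 20.2816
Stratum 3 (High): n₁ = 254, n₀ = 274, n = 528; a·n₀/n = 7·274/528 = 3.6326; c·n₁/n = 41·254/528 = 19.7235
RR_MH = (21.6488 + 14.1222 + 3.6326) / (49.2086 + 20.2816 + 19.7235) = 39.4036 / 89.2136 = 0.44168

0.44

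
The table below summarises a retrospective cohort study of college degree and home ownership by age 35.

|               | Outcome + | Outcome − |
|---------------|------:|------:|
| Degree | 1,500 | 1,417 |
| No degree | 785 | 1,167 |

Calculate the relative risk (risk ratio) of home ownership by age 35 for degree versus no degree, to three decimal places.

Cells: a = 1500, b = 1417, c = 785, d = 1167.
Risk in exposed = 1500/2917 = 0.51423; risk in unexposed = 785/1952 = 0.40215.
RR = 0.51423 / 0.40215 = 1.27869
The risk among the exposed is 1.28 times that among the unexposed.

1.279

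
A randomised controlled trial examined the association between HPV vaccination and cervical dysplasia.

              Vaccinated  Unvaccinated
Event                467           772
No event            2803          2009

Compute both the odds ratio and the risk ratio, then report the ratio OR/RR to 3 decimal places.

Reading the table with exposure as columns: a = 467 (Vaccinated, case), b = 2803 (Vaccinated, non-case), c = 772 (Unvaccinated, case), d = 2009.
OR = (467·2009)/(2803·772) = 938203/2163916 = 0.43357
Risk in exposed = 467/3270 = 0.14281; risk in unexposed = 772/2781 = 0.27760; RR = 0.51446
OR/RR = 0.43357 / 0.51446 = 0.84276
The outcome is not rare, so the OR lies further from 1 than the RR.

0.843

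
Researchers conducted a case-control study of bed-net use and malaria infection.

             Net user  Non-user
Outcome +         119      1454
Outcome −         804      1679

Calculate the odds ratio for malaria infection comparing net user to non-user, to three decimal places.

Reading the table with exposure as columns: a = 119 (Net user, case), b = 804 (Net user, non-case), c = 1454 (Non-user, case), d = 1679.
OR = (a·d)/(b·c) = (119 × 1679) / (804 × 1454) = 199801 / 1169016 = 0.17091
Exposure is associated with lower odds of malaria infection (OR = 0.17 < 1).

0.171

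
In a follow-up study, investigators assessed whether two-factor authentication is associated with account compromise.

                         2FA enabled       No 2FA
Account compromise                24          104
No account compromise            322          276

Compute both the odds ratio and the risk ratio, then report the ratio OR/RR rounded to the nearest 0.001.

0.780

Reading the table with exposure as columns: a = 24 (2FA enabled, case), b = 322 (2FA enabled, non-case), c = 104 (No 2FA, case), d = 276.
OR = (24·276)/(322·104) = 6624/33488 = 0.19780
Risk in exposed = 24/346 = 0.06936; risk in unexposed = 104/380 = 0.27368; RR = 0.25345
OR/RR = 0.19780 / 0.25345 = 0.78045
The outcome is not rare, so the OR lies further from 1 than the RR.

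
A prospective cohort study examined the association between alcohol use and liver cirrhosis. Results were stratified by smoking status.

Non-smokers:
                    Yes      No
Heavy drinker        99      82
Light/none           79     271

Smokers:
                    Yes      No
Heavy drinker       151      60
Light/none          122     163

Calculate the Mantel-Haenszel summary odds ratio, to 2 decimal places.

OR_MH = Σ(aᵢdᵢ/nᵢ) / Σ(bᵢcᵢ/nᵢ), where nᵢ is the stratum total.
Stratum 1 (Non-smokers): n = 531; a·d/n = 99·271/531 = 50.5254; b·c/n = 82·79/531 = 12.1996
Stratum 2 (Smokers): n = 496; a·d/n = 151·163/496 = 49.6230; b·c/n = 60·122/496 = 14.7581
OR_MH = (50.5254 + 49.6230) / (12.1996 + 14.7581) = 100.1484 / 26.9577 = 3.71502

3.72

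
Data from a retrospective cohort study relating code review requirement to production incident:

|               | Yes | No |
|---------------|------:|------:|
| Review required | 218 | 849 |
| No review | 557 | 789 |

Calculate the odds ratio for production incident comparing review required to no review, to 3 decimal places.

0.364

Cells: a = 218, b = 849, c = 557, d = 789.
OR = (a·d)/(b·c) = (218 × 789) / (849 × 557) = 172002 / 472893 = 0.36372
Exposure is associated with lower odds of production incident (OR = 0.36 < 1).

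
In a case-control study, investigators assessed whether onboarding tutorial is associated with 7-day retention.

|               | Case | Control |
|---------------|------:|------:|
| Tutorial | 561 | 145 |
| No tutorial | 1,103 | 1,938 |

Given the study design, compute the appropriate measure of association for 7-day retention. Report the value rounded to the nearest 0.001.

6.798

Cells: a = 561, b = 145, c = 1103, d = 1938.
This is a case-control study: participants were sampled on outcome status, so risks in the source population cannot be estimated directly — relative risk is not valid here. The odds ratio is the appropriate measure.
OR = (a·d)/(b·c) = (561 × 1938) / (145 × 1103) = 1087218 / 159935 = 6.79787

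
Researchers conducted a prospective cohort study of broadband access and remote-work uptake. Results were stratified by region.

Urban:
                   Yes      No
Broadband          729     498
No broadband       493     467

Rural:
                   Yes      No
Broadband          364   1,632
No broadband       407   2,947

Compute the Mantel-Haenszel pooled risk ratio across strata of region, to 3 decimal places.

RR_MH = Σ(aᵢ·n₀ᵢ/nᵢ) / Σ(cᵢ·n₁ᵢ/nᵢ), with n₁ᵢ = aᵢ+bᵢ (exposed), n₀ᵢ = cᵢ+dᵢ (unexposed), nᵢ = n₁ᵢ+n₀ᵢ.
Stratum 1 (Urban): n₁ = 1227, n₀ = 960, n = 2187; a·n₀/n = 729·960/2187 = 320.0000; c·n₁/n = 493·1227/2187 = 276.5940
Stratum 2 (Rural): n₁ = 1996, n₀ = 3354, n = 5350; a·n₀/n = 364·3354/5350 = 228.1974; c·n₁/n = 407·1996/5350 = 151.8452
RR_MH = (320.0000 + 228.1974) / (276.5940 + 151.8452) = 548.1974 / 428.4392 = 1.27952

1.280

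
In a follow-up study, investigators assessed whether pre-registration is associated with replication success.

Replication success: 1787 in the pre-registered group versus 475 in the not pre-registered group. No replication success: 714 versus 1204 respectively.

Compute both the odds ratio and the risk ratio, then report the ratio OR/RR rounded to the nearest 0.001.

2.512

From the description: a = 1787, b = 714, c = 475, d = 1204.
OR = (1787·1204)/(714·475) = 2151548/339150 = 6.34394
Risk in exposed = 1787/2501 = 0.71451; risk in unexposed = 475/1679 = 0.28291; RR = 2.52562
OR/RR = 6.34394 / 2.52562 = 2.51184
The outcome is not rare, so the OR lies further from 1 than the RR.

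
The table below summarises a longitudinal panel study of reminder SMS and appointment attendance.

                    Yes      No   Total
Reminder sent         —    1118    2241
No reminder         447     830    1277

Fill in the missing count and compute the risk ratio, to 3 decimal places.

1.432

The missing cell is in the exposed row: 2241 − 1118 = 1123.
So a = 1123, b = 1118, c = 447, d = 830.
RR = [a/(a+b)] / [c/(c+d)] = (1123/2241) / (447/1277) = 0.50112/0.35004 = 1.43160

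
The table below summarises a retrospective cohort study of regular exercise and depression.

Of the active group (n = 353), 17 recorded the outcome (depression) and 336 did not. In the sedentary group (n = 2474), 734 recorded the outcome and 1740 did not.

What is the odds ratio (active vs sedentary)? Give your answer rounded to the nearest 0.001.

From the description: a = 17, b = 336, c = 734, d = 1740.
OR = (a·d)/(b·c) = (17 × 1740) / (336 × 734) = 29580 / 246624 = 0.11994
Exposure is associated with lower odds of depression (OR = 0.12 < 1).

0.120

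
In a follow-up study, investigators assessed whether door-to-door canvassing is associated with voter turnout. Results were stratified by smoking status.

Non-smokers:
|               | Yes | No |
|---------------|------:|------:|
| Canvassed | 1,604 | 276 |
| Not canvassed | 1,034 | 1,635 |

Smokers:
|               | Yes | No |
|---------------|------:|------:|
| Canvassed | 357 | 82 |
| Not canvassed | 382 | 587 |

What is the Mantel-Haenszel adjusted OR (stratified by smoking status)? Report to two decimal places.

8.54

OR_MH = Σ(aᵢdᵢ/nᵢ) / Σ(bᵢcᵢ/nᵢ), where nᵢ is the stratum total.
Stratum 1 (Non-smokers): n = 4549; a·d/n = 1604·1635/4549 = 576.5091; b·c/n = 276·1034/4549 = 62.7355
Stratum 2 (Smokers): n = 1408; a·d/n = 357·587/1408 = 148.8345; b·c/n = 82·382/1408 = 22.2472
OR_MH = (576.5091 + 148.8345) / (62.7355 + 22.2472) = 725.3436 / 84.9827 = 8.53519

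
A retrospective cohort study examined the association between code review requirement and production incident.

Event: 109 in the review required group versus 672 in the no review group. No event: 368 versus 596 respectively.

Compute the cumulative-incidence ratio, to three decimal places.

0.431

From the description: a = 109, b = 368, c = 672, d = 596.
Risk in exposed = 109/477 = 0.22851; risk in unexposed = 672/1268 = 0.52997.
RR = 0.22851 / 0.52997 = 0.43118
The risk is 57% lower among the exposed than among the unexposed.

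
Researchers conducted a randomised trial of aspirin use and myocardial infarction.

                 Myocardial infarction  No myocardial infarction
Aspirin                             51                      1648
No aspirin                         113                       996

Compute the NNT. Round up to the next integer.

Risk in treated group = 51/1699 = 0.03002; risk in control = 113/1109 = 0.10189.
Absolute risk reduction = 0.10189 − 0.03002 = 0.07188
NNT = 1 / ARR = 1 / 0.07188 = 13.913 → round up → 14

14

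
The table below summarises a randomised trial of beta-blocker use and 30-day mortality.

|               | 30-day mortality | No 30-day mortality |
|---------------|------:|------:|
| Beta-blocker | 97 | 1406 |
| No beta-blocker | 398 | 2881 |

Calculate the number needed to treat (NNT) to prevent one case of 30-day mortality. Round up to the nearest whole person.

Risk in treated group = 97/1503 = 0.06454; risk in control = 398/3279 = 0.12138.
Absolute risk reduction = 0.12138 − 0.06454 = 0.05684
NNT = 1 / ARR = 1 / 0.05684 = 17.593 → round up → 18

18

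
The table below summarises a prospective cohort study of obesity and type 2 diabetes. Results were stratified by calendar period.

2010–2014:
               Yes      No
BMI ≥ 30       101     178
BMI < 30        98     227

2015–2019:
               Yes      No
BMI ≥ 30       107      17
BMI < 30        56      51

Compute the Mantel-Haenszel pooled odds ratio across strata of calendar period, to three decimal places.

OR_MH = Σ(aᵢdᵢ/nᵢ) / Σ(bᵢcᵢ/nᵢ), where nᵢ is the stratum total.
Stratum 1 (2010–2014): n = 604; a·d/n = 101·227/604 = 37.9586; b·c/n = 178·98/604 = 28.8808
Stratum 2 (2015–2019): n = 231; a·d/n = 107·51/231 = 23.6234; b·c/n = 17·56/231 = 4.1212
OR_MH = (37.9586 + 23.6234) / (28.8808 + 4.1212) = 61.5820 / 33.0020 = 1.86601

1.866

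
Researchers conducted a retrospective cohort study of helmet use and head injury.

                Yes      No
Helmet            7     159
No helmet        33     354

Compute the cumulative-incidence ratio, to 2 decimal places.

Cells: a = 7, b = 159, c = 33, d = 354.
Risk in exposed = 7/166 = 0.04217; risk in unexposed = 33/387 = 0.08527.
RR = 0.04217 / 0.08527 = 0.49452
The risk is 51% lower among the exposed than among the unexposed.

0.49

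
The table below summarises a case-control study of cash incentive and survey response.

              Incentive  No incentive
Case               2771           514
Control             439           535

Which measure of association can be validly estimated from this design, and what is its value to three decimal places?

6.570

Reading the table with exposure as columns: a = 2771 (Incentive, case), b = 439 (Incentive, non-case), c = 514 (No incentive, case), d = 535.
This is a case-control study: participants were sampled on outcome status, so risks in the source population cannot be estimated directly — relative risk is not valid here. The odds ratio is the appropriate measure.
OR = (a·d)/(b·c) = (2771 × 535) / (439 × 514) = 1482485 / 225646 = 6.56996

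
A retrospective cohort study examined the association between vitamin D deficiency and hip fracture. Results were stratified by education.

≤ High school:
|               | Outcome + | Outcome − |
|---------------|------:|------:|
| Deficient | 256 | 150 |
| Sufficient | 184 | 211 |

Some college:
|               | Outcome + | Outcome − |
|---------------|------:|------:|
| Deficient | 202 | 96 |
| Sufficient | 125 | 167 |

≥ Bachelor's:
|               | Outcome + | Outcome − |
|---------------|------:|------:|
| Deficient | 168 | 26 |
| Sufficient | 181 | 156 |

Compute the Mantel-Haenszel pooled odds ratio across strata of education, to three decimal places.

OR_MH = Σ(aᵢdᵢ/nᵢ) / Σ(bᵢcᵢ/nᵢ), where nᵢ is the stratum total.
Stratum 1 (≤ High school): n = 801; a·d/n = 256·211/801 = 67.4357; b·c/n = 150·184/801 = 34.4569
Stratum 2 (Some college): n = 590; a·d/n = 202·167/590 = 57.1763; b·c/n = 96·125/590 = 20.3390
Stratum 3 (≥ Bachelor's): n = 531; a·d/n = 168·156/531 = 49.3559; b·c/n = 26·181/531 = 8.8625
OR_MH = (67.4357 + 57.1763 + 49.3559) / (34.4569 + 20.3390 + 8.8625) = 173.9679 / 63.6584 = 2.73283

2.733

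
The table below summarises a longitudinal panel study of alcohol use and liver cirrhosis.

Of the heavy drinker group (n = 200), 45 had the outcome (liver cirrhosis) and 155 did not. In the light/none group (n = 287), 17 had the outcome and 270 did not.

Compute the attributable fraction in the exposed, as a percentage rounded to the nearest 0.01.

73.67

From the description: a = 45, b = 155, c = 17, d = 270.
Risk in exposed = 45/200 = 0.22500; risk in unexposed = 17/287 = 0.05923.
RR = 0.22500/0.05923 = 3.79853
AR% = (RR − 1)/RR × 100 = (3.79853 − 1)/3.79853 × 100 = 73.6740%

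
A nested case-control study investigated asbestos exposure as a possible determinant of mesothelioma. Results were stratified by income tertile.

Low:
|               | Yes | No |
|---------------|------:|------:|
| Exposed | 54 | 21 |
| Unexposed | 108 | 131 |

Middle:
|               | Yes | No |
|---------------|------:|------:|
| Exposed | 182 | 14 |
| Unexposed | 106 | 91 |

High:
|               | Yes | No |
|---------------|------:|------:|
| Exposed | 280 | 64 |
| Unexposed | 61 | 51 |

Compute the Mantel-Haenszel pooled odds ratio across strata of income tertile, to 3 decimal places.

4.907

OR_MH = Σ(aᵢdᵢ/nᵢ) / Σ(bᵢcᵢ/nᵢ), where nᵢ is the stratum total.
Stratum 1 (Low): n = 314; a·d/n = 54·131/314 = 22.5287; b·c/n = 21·108/314 = 7.2229
Stratum 2 (Middle): n = 393; a·d/n = 182·91/393 = 42.1425; b·c/n = 14·106/393 = 3.7761
Stratum 3 (High): n = 456; a·d/n = 280·51/456 = 31.3158; b·c/n = 64·61/456 = 8.5614
OR_MH = (22.5287 + 42.1425 + 31.3158) / (7.2229 + 3.7761 + 8.5614) = 95.9869 / 19.5604 = 4.90720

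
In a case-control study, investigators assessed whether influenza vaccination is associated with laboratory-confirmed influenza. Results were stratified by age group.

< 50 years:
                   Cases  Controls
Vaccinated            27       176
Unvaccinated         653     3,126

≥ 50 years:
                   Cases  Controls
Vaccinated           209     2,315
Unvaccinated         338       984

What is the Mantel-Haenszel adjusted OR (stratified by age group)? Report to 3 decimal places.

0.321

OR_MH = Σ(aᵢdᵢ/nᵢ) / Σ(bᵢcᵢ/nᵢ), where nᵢ is the stratum total.
Stratum 1 (< 50 years): n = 3982; a·d/n = 27·3126/3982 = 21.1959; b·c/n = 176·653/3982 = 28.8619
Stratum 2 (≥ 50 years): n = 3846; a·d/n = 209·984/3846 = 53.4727; b·c/n = 2315·338/3846 = 203.4503
OR_MH = (21.1959 + 53.4727) / (28.8619 + 203.4503) = 74.6686 / 232.3122 = 0.32141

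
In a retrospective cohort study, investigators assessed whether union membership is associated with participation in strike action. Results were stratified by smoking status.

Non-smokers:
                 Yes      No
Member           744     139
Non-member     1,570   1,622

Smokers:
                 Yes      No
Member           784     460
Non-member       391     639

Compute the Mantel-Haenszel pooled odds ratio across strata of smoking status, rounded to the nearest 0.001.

3.893

OR_MH = Σ(aᵢdᵢ/nᵢ) / Σ(bᵢcᵢ/nᵢ), where nᵢ is the stratum total.
Stratum 1 (Non-smokers): n = 4075; a·d/n = 744·1622/4075 = 296.1394; b·c/n = 139·1570/4075 = 53.5534
Stratum 2 (Smokers): n = 2274; a·d/n = 784·639/2274 = 220.3061; b·c/n = 460·391/2274 = 79.0941
OR_MH = (296.1394 + 220.3061) / (53.5534 + 79.0941) = 516.4455 / 132.6475 = 3.89337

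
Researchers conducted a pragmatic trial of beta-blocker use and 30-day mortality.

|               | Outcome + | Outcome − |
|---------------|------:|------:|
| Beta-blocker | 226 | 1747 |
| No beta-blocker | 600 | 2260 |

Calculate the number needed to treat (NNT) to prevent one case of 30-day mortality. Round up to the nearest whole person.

Risk in treated group = 226/1973 = 0.11455; risk in control = 600/2860 = 0.20979.
Absolute risk reduction = 0.20979 − 0.11455 = 0.09524
NNT = 1 / ARR = 1 / 0.09524 = 10.499 → round up → 11

11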